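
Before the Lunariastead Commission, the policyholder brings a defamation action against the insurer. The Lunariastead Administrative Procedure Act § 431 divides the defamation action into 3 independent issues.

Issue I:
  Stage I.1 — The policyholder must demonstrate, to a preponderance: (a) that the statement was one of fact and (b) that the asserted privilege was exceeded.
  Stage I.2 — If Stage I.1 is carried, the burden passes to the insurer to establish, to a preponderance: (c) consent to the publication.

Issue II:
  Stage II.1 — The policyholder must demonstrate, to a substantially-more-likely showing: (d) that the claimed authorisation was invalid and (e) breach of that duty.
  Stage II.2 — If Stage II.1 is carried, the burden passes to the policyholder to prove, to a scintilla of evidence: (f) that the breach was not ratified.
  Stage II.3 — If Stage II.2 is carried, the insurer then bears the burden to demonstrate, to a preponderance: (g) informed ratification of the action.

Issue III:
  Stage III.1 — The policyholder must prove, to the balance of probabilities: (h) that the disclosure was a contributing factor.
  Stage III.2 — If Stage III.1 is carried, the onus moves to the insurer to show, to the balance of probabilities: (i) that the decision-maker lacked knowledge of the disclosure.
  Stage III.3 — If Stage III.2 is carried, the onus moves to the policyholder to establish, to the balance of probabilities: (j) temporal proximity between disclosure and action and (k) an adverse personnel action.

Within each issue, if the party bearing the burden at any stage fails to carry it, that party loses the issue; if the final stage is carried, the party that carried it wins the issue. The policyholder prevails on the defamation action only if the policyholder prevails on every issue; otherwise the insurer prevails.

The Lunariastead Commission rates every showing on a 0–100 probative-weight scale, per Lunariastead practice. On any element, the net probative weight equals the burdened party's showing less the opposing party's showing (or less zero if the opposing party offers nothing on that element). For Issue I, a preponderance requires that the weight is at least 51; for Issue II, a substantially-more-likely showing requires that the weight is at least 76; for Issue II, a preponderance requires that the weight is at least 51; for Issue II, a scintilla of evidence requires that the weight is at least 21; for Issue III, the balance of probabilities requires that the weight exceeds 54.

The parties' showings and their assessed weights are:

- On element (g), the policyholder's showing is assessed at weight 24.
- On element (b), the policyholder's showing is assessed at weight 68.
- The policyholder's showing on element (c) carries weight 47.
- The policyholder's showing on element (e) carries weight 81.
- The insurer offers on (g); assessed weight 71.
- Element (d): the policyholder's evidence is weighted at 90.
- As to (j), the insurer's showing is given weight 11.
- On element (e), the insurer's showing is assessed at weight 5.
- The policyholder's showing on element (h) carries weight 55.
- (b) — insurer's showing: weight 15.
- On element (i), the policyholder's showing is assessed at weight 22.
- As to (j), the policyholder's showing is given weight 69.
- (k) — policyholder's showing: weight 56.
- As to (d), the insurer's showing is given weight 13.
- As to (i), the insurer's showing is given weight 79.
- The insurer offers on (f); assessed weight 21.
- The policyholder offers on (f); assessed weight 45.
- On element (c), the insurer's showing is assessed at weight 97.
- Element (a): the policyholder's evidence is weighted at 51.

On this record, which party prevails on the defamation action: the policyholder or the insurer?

— Issue I —
Stage I.1 (policyholder, a preponderance, weight is at least 51): (a) 51 ≥ 51 — meets; (b) net 68−15=53 ≥ 51 — meets.
  Stage I.1 carried; the burden shifts to the insurer.
Stage I.2 (insurer, a preponderance, weight is at least 51): (c) net 97−47=50 < 51 — fails.
  The insurer does not carry Stage I.2.
The analysis ends at Stage I.2; the policyholder prevails on this issue.
— Issue II —
At Stage II.1 the policyholder must meet a substantially-more-likely showing (weight is at least 76): on (d) the weight is 90 less the opposing 13 gives net 77, which does reach 76, so (d) meets the standard; on (e) the weight is 81 less the opposing 5 gives net 76, which does reach 76, so (e) meets the standard.
  Stage II.1 carried; the burden remains with the policyholder.
At Stage II.2 the policyholder must meet a scintilla of evidence (weight is at least 21): on (f) the weight is 45 less the opposing 21 gives net 24, ≥ 21, so (f) meets the standard.
  The policyholder carries Stage II.2; the insurer now bears the burden.
At Stage II.3 the insurer must meet a preponderance (weight is at least 51): on (g) the weight is 71 less the opposing 24 gives net 47, < 51, so (g) does not meet the standard.
  Stage II.3 not carried; the insurer fails its burden.
The policyholder prevails on this issue.
— Issue III —
At Stage III.1 the policyholder must meet the balance of probabilities (weight exceeds 54): on (h) the weight is 55, > 54, so (h) meets the standard.
  Stage III.1 is satisfied; the onus moves to the insurer.
At Stage III.2 the insurer must meet the balance of probabilities (weight exceeds 54): on (i) the weight is 79 less the opposing 22 gives net 57, which does exceed 54, so (i) meets the standard.
  Stage III.2 is satisfied; the onus moves to the policyholder.
At Stage III.3 the policyholder must meet the balance of probabilities (weight exceeds 54): on (j) the weight is 69 less the opposing 11 gives net 58, > 54, so (j) meets the standard; on (k) the weight is 56, which does exceed 54, so (k) meets the standard.
  The policyholder carries the last stage.
With every stage satisfied, the policyholder prevails on this issue.
Per-issue: Issue I → policyholder; Issue II → policyholder; Issue III → policyholder. The policyholder must prevail on every issue; overall, the policyholder prevails.

policyholder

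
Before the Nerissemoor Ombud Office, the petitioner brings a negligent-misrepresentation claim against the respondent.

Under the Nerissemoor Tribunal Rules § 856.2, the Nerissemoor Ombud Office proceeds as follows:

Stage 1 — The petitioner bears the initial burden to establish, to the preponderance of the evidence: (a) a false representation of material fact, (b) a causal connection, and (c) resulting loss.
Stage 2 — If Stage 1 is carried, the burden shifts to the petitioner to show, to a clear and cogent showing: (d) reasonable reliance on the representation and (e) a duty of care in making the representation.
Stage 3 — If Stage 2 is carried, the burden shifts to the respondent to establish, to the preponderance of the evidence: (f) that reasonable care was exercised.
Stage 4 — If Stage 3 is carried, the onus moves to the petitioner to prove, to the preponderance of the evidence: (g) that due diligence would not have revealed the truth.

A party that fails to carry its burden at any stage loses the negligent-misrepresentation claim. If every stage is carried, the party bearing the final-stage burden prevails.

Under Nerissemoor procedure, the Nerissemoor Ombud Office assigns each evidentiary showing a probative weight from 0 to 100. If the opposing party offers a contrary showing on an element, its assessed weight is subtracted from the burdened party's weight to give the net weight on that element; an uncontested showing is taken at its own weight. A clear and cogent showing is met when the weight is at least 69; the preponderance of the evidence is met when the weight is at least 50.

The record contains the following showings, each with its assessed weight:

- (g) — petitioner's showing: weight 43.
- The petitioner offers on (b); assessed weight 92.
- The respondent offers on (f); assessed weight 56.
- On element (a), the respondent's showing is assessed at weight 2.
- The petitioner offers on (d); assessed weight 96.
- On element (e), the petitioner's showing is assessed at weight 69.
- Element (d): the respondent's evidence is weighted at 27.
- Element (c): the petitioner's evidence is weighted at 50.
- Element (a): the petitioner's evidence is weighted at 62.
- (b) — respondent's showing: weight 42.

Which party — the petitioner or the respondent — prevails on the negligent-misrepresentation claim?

respondent

Stage 1 — burden on petitioner; standard: the preponderance of the evidence (weight is at least 50).
    (a): 62 − 2 = 60 ≥ 50 [met]
    (b): 92 − 42 = 50 ≥ 50 [met]
    (c): 50 ≥ 50 [met]
  Stage 1 is satisfied; the petitioner continues to bear the burden.
Stage 2 — burden on petitioner; standard: a clear and cogent showing (weight is at least 69).
    (d): 96 − 27 = 69 ≥ 69 [met]
    (e): 69 ≥ 69 [met]
  The petitioner carries Stage 2; the respondent now bears the burden.
Stage 3 — burden on respondent; standard: the preponderance of the evidence (weight is at least 50).
    (f): 56 ≥ 50 [met]
  All elements met. The burden passes to the petitioner.
Stage 4 — burden on petitioner; standard: the preponderance of the evidence (weight is at least 50).
    (g): 43 < 50 [not met]
  Not every element is met, so the petitioner fails to carry Stage 4.
The analysis ends at Stage 4; the respondent prevails.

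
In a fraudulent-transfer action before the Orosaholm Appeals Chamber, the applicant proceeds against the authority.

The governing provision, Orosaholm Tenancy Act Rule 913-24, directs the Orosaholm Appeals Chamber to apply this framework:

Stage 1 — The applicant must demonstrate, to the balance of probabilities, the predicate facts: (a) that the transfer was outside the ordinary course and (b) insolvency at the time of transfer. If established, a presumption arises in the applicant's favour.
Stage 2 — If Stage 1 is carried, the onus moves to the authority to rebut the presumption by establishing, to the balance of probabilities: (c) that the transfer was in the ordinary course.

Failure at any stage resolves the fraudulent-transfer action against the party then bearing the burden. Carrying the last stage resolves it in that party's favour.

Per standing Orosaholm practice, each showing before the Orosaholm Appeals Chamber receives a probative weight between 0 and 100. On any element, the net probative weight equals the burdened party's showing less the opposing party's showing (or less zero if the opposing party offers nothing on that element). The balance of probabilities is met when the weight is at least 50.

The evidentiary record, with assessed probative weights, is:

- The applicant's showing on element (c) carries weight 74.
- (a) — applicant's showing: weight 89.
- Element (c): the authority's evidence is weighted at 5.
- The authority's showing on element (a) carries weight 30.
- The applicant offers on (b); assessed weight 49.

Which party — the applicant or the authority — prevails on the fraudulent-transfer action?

authority

Stage 1 (applicant, the balance of probabilities, weight is at least 50): (a) net 89−30=59 ≥ 50 — meets; (b) 49 < 50 — fails.
  Not every element is met, so the applicant fails to carry Stage 1.
The authority prevails.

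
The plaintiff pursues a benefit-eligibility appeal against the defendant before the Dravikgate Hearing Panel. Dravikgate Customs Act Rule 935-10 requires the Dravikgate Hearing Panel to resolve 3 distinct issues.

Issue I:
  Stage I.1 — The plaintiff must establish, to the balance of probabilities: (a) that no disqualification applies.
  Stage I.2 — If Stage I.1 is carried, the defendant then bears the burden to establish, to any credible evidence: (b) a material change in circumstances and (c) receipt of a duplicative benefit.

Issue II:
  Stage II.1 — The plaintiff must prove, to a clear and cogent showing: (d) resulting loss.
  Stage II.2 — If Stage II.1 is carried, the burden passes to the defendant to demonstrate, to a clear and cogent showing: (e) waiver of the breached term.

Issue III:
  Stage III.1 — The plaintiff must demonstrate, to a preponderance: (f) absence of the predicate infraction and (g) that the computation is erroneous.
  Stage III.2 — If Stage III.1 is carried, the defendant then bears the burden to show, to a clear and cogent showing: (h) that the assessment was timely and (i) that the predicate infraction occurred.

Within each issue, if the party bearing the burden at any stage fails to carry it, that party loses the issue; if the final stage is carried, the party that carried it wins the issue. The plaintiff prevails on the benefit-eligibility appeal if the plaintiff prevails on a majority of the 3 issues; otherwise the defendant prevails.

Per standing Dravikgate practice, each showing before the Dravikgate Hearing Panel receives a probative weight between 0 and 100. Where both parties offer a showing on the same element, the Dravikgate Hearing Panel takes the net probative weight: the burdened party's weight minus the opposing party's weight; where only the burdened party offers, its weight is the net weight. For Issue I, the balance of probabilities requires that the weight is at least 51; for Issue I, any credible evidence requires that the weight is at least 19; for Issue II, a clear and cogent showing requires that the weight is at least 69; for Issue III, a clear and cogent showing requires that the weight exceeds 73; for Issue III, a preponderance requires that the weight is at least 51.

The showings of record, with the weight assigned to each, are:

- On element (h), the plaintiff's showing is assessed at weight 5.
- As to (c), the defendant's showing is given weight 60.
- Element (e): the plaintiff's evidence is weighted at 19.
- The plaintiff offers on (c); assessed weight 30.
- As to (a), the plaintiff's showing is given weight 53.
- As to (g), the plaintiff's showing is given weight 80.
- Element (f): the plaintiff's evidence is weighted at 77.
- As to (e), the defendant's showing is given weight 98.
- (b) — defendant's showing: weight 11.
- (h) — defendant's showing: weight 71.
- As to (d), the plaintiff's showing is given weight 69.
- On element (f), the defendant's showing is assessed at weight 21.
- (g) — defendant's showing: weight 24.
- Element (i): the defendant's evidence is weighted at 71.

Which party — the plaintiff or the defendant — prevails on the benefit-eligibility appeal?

plaintiff

— Issue I —
Stage I.1 — burden on plaintiff; standard: the balance of probabilities (weight is at least 51).
    (a): 53 ≥ 51 [met]
  Stage I.1 is satisfied; the onus moves to the defendant.
Stage I.2 — burden on defendant; standard: any credible evidence (weight is at least 19).
    (b): 11 < 19 [not met]
    (c): 60 − 30 = 30 ≥ 19 [met]
  Stage I.2 not carried; the defendant fails its burden.
The plaintiff prevails on this issue.
— Issue II —
Stage II.1 (plaintiff, a clear and cogent showing, weight is at least 69): (d) 69 ≥ 69 — meets.
  Stage II.1 carried; the burden shifts to the defendant.
Stage II.2 (defendant, a clear and cogent showing, weight is at least 69): (e) net 98−19=79 ≥ 69 — meets.
  All elements met at the final stage.
Every stage carried; the defendant prevails on this issue.
— Issue III —
At Stage III.1 the plaintiff must meet a preponderance (weight is at least 51): on (f) the weight is 77 less the opposing 21 gives net 56, ≥ 51, so (f) meets the standard; on (g) the weight is 80 less the opposing 24 gives net 56, which does reach 51, so (g) meets the standard.
  Stage III.1 is satisfied; the onus moves to the defendant.
At Stage III.2 the defendant must meet a clear and cogent showing (weight exceeds 73): on (h) the weight is 71 less the opposing 5 gives net 66, ≤ 73, so (h) does not meet the standard; on (i) the weight is 71, which does not exceed 73, so (i) does not meet the standard.
  Stage III.2 not carried; the defendant fails its burden.
The plaintiff prevails on this issue.
Per-issue: Issue I → plaintiff; Issue II → defendant; Issue III → plaintiff. The plaintiff must prevail on a majority of issues; overall, the plaintiff prevails.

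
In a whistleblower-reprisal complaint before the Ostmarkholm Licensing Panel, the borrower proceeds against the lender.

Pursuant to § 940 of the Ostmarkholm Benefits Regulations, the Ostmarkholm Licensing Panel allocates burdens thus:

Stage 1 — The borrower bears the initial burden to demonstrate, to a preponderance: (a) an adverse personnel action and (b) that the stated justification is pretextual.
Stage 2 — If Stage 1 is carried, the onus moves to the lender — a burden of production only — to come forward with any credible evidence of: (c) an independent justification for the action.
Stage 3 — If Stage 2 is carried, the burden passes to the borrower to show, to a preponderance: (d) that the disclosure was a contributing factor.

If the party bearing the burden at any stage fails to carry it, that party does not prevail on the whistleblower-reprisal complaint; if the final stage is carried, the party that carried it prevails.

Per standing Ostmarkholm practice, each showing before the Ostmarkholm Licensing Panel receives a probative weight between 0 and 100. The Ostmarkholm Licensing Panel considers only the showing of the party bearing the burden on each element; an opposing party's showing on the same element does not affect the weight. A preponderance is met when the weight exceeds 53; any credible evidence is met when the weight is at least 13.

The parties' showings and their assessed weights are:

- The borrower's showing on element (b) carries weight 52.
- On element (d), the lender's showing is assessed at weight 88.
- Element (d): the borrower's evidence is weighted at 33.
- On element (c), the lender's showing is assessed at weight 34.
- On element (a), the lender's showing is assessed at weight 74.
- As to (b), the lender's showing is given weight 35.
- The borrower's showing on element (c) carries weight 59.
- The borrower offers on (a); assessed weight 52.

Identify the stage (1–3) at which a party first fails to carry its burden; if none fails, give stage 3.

stage 1

At Stage 1 the borrower must meet a preponderance (weight exceeds 53): on (a) the weight is 52 (the lender's 74 is given no effect), which does not exceed 53, so (a) does not meet the standard; on (b) the weight is 52 (the lender's 35 is given no effect), ≤ 53, so (b) does not meet the standard.
  Not every element is met, so the borrower fails to carry Stage 1.
So the lender prevails.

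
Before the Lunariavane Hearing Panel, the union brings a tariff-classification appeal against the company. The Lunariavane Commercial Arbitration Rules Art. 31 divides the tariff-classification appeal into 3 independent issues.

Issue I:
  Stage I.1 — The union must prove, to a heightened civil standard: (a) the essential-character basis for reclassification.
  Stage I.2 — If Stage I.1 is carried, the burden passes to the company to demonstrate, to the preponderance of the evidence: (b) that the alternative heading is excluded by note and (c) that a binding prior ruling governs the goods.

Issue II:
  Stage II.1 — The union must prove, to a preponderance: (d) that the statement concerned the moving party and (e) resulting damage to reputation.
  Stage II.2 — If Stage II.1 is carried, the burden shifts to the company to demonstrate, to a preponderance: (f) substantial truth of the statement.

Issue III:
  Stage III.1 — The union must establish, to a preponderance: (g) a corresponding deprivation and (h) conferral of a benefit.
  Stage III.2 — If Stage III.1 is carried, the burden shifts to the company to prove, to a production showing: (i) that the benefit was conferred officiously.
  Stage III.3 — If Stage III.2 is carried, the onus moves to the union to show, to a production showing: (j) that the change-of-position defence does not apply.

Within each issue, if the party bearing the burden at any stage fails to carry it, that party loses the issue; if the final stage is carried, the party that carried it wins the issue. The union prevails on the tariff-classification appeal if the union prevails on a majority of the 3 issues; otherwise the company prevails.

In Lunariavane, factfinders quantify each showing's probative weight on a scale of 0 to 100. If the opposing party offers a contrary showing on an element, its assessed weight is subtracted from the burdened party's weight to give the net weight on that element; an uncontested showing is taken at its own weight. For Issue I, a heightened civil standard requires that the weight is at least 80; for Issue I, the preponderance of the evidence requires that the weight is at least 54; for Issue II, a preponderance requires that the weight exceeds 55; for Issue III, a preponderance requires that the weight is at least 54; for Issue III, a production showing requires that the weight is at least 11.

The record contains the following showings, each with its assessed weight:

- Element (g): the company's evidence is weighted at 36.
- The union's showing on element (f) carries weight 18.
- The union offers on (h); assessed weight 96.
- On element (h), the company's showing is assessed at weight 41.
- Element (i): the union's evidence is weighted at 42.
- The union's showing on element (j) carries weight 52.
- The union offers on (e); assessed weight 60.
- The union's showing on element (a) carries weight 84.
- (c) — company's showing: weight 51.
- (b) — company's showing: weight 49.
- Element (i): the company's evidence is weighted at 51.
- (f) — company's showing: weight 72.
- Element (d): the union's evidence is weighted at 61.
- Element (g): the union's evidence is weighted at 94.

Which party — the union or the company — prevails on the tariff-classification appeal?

— Issue I —
Stage I.1 — burden on union; standard: a heightened civil standard (weight is at least 80).
    (a): 84 ≥ 80 [met]
  All elements met. The burden passes to the company.
Stage I.2 — burden on company; standard: the preponderance of the evidence (weight is at least 54).
    (b): 49 < 54 [not met]
    (c): 51 < 54 [not met]
  The company does not carry Stage I.2.
So the union prevails on this issue.
— Issue II —
Stage II.1 (union, a preponderance, weight exceeds 55): (d) 61 > 55 — meets; (e) 60 > 55 — meets.
  The union carries Stage II.1; the company now bears the burden.
Stage II.2 (company, a preponderance, weight exceeds 55): (f) net 72−18=54 ≤ 55 — fails.
  The company does not carry Stage II.2.
The union prevails on this issue.
— Issue III —
Stage III.1 — burden on union; standard: a preponderance (weight is at least 54).
    (g): 94 − 36 = 58 ≥ 54 [met]
    (h): 96 − 41 = 55 ≥ 54 [met]
  Stage III.1 is satisfied; the onus moves to the company.
Stage III.2 — burden on company; standard: a production showing (weight is at least 11).
    (i): 51 − 42 = 9 < 11 [not met]
  The company does not carry Stage III.2.
So the union prevails on this issue.
Per-issue: Issue I → union; Issue II → union; Issue III → union. The union must prevail on a majority of issues; overall, the union prevails.

union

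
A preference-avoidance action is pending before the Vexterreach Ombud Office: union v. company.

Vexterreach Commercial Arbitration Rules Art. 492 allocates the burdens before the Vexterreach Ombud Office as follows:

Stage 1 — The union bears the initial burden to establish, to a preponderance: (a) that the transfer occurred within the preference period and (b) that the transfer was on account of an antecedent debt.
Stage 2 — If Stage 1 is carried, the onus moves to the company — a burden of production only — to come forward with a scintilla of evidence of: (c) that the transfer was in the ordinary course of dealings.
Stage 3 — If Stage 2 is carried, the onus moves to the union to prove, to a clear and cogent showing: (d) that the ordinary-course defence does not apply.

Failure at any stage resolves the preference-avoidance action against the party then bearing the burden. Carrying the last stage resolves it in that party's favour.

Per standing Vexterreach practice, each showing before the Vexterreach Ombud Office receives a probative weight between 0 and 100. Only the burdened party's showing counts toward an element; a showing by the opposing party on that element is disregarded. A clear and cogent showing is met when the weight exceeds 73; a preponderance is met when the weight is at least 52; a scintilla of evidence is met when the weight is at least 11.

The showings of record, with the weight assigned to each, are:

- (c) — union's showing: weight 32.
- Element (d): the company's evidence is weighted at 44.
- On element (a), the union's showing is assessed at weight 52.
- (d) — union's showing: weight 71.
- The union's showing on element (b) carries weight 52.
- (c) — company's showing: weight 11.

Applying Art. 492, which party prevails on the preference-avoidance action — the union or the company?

company

At Stage 1 the union must meet a preponderance (weight is at least 52): on (a) the weight is 52, ≥ 52, so (a) meets the standard; on (b) the weight is 52, ≥ 52, so (b) meets the standard.
  All elements met. The burden passes to the company.
At Stage 2 the company must meet a scintilla of evidence (weight is at least 11): on (c) the weight is 11 (the union's 32 is given no effect), ≥ 11, so (c) meets the standard.
  The company carries Stage 2; the union now bears the burden.
At Stage 3 the union must meet a clear and cogent showing (weight exceeds 73): on (d) the weight is 71 (the company's 44 is given no effect), which does not exceed 73, so (d) does not meet the standard.
  Stage 3 not carried; the union fails its burden.
The analysis ends at Stage 3; the company prevails.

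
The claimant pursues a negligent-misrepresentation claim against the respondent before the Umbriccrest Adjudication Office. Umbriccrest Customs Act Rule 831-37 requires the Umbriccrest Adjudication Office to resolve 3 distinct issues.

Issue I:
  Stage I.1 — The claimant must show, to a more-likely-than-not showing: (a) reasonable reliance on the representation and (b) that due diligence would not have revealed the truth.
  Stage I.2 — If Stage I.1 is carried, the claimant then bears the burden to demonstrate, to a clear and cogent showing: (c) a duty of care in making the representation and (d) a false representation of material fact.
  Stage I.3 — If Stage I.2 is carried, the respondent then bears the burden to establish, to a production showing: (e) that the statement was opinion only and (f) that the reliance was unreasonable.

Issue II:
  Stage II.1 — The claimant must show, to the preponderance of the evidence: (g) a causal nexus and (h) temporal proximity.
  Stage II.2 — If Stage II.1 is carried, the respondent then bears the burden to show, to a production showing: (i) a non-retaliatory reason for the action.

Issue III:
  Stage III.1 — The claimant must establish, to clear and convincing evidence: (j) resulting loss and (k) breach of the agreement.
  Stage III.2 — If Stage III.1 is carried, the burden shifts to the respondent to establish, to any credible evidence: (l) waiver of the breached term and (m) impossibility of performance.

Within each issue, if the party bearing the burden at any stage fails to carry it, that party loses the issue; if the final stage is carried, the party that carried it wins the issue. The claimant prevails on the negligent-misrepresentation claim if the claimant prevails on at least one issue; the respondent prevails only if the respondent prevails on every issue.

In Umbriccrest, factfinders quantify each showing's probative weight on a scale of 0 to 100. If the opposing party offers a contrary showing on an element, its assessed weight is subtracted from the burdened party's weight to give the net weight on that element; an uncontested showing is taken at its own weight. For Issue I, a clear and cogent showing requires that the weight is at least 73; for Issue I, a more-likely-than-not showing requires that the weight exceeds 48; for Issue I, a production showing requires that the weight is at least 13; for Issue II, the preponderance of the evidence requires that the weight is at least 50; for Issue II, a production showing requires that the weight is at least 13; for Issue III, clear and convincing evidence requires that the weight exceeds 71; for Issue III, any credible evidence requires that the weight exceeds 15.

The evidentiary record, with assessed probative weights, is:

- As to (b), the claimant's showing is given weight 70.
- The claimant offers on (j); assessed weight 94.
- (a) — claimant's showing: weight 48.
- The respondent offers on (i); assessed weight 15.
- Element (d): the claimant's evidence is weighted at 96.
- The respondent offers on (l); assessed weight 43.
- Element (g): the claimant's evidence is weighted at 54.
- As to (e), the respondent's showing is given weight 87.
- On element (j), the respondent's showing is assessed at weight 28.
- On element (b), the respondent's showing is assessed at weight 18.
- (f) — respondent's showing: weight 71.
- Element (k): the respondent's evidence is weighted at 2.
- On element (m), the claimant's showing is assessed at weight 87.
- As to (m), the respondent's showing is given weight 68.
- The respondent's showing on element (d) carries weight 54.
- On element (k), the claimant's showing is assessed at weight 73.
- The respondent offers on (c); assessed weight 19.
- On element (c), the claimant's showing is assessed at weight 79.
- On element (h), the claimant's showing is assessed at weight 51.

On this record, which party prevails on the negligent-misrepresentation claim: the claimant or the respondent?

respondent

— Issue I —
At Stage I.1 the claimant must meet a more-likely-than-not showing (weight exceeds 48): on (a) the weight is 48, ≤ 48, so (a) does not meet the standard; on (b) the weight is 70 less the opposing 18 gives net 52, which does exceed 48, so (b) meets the standard.
  Not every element is met, so the claimant fails to carry Stage I.1.
So the respondent prevails on this issue.
— Issue II —
Stage II.1 — burden on claimant; standard: the preponderance of the evidence (weight is at least 50).
    (g): 54 ≥ 50 [met]
    (h): 51 ≥ 50 [met]
  Stage II.1 carried; the burden shifts to the respondent.
Stage II.2 — burden on respondent; standard: a production showing (weight is at least 13).
    (i): 15 ≥ 13 [met]
  All elements met at the final stage.
All stages carried — the respondent prevails on this issue.
— Issue III —
At Stage III.1 the claimant must meet clear and convincing evidence (weight exceeds 71): on (j) the weight is 94 less the opposing 28 gives net 66, which does not exceed 71, so (j) does not meet the standard; on (k) the weight is 73 less the opposing 2 gives net 71, which does not exceed 71, so (k) does not meet the standard.
  The claimant does not carry Stage III.1.
So the respondent prevails on this issue.
Per-issue: Issue I → respondent; Issue II → respondent; Issue III → respondent. The claimant must prevail on at least one issue; overall, the respondent prevails.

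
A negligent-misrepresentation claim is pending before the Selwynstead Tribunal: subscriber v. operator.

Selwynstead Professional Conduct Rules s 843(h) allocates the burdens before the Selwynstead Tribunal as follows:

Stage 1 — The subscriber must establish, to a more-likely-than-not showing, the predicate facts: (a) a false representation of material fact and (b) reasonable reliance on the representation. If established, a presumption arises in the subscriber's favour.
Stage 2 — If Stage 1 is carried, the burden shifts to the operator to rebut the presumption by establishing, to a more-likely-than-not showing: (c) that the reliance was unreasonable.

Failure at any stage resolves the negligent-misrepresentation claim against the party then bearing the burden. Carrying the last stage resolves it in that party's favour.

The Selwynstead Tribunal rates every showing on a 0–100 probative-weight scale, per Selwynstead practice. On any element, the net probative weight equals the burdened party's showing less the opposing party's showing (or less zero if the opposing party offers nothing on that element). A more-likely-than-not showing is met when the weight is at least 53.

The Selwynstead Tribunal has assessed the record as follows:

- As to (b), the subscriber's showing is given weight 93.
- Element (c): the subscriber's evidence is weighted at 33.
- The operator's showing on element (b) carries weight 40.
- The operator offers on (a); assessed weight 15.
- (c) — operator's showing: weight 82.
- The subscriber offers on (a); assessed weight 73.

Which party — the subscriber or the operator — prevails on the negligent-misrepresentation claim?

At Stage 1 the subscriber must meet a more-likely-than-not showing (weight is at least 53): on (a) the weight is 73 less the opposing 15 gives net 58, ≥ 53, so (a) meets the standard; on (b) the weight is 93 less the opposing 40 gives net 53, ≥ 53, so (b) meets the standard.
  All elements met. The burden passes to the operator.
At Stage 2 the operator must meet a more-likely-than-not showing (weight is at least 53): on (c) the weight is 82 less the opposing 33 gives net 49, < 53, so (c) does not meet the standard.
  The operator does not carry Stage 2.
The analysis ends at Stage 2; the subscriber prevails.

subscriber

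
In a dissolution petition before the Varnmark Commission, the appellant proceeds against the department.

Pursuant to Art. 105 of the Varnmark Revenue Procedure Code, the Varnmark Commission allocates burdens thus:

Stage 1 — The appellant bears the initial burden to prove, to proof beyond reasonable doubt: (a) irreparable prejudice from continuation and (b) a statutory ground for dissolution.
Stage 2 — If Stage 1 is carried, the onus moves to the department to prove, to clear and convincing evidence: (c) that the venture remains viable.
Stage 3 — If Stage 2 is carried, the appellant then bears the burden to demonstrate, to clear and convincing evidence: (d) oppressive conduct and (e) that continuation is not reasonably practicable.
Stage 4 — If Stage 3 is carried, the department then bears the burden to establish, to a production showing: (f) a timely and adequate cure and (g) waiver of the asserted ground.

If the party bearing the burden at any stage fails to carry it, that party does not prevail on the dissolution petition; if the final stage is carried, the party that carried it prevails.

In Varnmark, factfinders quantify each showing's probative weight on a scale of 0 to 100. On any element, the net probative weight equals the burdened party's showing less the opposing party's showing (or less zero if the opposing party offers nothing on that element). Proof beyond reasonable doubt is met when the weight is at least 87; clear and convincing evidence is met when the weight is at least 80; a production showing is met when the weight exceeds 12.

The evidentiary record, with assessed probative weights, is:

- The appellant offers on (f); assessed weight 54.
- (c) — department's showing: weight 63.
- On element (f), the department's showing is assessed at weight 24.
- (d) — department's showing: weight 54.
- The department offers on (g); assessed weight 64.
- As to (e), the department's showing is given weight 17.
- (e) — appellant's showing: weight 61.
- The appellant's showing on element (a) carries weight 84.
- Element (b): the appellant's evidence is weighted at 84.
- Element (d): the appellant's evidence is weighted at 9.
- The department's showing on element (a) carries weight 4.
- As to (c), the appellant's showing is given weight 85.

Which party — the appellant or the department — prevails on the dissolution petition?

At Stage 1 the appellant must meet proof beyond reasonable doubt (weight is at least 87): on (a) the weight is 84 less the opposing 4 gives net 80, < 87, so (a) does not meet the standard; on (b) the weight is 84, < 87, so (b) does not meet the standard.
  Not every element is met, so the appellant fails to carry Stage 1.
The department prevails.

department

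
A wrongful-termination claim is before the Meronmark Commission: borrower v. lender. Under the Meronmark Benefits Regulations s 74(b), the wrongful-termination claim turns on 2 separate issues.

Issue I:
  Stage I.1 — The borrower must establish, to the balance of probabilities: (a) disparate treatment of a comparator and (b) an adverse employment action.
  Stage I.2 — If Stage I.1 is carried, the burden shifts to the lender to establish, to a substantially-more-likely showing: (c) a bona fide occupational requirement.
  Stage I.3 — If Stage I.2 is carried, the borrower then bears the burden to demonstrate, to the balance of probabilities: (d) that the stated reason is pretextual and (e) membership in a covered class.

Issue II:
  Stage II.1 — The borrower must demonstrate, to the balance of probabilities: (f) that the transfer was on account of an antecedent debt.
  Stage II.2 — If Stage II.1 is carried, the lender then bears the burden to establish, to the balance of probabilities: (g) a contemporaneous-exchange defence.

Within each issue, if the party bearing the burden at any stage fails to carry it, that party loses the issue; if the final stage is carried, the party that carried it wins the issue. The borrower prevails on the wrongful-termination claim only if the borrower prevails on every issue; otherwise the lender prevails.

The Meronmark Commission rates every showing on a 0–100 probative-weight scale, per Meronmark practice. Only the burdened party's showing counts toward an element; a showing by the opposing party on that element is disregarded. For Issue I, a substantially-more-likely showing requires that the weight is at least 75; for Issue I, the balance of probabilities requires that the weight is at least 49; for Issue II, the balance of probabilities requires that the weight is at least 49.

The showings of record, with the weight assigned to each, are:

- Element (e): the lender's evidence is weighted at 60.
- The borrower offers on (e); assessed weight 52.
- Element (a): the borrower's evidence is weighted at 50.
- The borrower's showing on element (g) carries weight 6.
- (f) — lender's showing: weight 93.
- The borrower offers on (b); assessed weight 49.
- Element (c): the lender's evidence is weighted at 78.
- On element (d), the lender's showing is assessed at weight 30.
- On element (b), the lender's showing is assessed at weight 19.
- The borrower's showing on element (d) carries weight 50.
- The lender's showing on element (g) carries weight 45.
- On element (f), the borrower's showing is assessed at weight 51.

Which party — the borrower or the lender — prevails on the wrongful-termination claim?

borrower

— Issue I —
Stage I.1 — burden on borrower; standard: the balance of probabilities (weight is at least 49).
    (a): 50 ≥ 49 [met]
    (b): 49 (lender's 19 disregarded) ≥ 49 [met]
  The borrower carries Stage I.1; the lender now bears the burden.
Stage I.2 — burden on lender; standard: a substantially-more-likely showing (weight is at least 75).
    (c): 78 ≥ 75 [met]
  Stage I.2 is satisfied; the onus moves to the borrower.
Stage I.3 — burden on borrower; standard: the balance of probabilities (weight is at least 49).
    (d): 50 (lender's 30 disregarded) ≥ 49 [met]
    (e): 52 (lender's 60 disregarded) ≥ 49 [met]
  All elements met at the final stage.
All stages carried — the borrower prevails on this issue.
— Issue II —
Stage II.1 — burden on borrower; standard: the balance of probabilities (weight is at least 49).
    (f): 51 (lender's 93 disregarded) ≥ 49 [met]
  Stage II.1 carried; the burden shifts to the lender.
Stage II.2 — burden on lender; standard: the balance of probabilities (weight is at least 49).
    (g): 45 (borrower's 6 disregarded) < 49 [not met]
  Not every element is met, so the lender fails to carry Stage II.2.
The analysis ends at Stage II.2; the borrower prevails on this issue.
Per-issue: Issue I → borrower; Issue II → borrower. The borrower must prevail on every issue; overall, the borrower prevails.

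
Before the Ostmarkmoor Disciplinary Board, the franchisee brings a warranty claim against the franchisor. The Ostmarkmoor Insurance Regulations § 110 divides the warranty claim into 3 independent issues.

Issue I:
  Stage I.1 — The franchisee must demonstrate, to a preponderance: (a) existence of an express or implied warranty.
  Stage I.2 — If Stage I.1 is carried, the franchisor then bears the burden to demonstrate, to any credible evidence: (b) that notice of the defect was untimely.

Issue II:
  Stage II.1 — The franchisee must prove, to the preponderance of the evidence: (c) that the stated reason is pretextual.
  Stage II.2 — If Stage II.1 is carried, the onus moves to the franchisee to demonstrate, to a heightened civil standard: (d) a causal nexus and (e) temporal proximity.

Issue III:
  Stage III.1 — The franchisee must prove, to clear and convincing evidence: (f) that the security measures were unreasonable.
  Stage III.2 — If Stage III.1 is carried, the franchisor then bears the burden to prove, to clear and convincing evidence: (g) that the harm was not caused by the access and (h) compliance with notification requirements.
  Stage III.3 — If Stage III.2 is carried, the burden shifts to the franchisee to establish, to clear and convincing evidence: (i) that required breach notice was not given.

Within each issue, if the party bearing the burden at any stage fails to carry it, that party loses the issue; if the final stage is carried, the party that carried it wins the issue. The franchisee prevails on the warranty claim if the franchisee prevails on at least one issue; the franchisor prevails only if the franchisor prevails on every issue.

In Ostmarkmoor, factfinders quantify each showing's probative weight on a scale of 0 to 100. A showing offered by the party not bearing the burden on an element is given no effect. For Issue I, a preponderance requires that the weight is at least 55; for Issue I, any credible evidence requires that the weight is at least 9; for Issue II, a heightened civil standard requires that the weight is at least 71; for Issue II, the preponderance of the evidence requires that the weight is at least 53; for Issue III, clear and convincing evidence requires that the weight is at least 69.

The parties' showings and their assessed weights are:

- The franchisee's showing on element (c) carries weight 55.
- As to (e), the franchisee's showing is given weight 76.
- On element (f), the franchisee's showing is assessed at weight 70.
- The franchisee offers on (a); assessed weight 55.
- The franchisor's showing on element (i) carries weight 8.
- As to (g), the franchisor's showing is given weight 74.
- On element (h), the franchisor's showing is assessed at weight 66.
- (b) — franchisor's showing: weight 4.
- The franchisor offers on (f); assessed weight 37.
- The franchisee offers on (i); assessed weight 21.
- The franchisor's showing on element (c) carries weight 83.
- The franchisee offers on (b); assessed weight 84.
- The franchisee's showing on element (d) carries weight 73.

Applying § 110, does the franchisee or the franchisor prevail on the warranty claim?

franchisee

— Issue I —
Stage I.1 (franchisee, a preponderance, weight is at least 55): (a) 55 ≥ 55 — meets.
  All elements met. The burden passes to the franchisor.
Stage I.2 (franchisor, any credible evidence, weight is at least 9): (b) 4 (franchisee's 84 disregarded) < 9 — fails.
  Stage I.2 not carried; the franchisor fails its burden.
The analysis ends at Stage I.2; the franchisee prevails on this issue.
— Issue II —
Stage II.1 — burden on franchisee; standard: the preponderance of the evidence (weight is at least 53).
    (c): 55 (franchisor's 83 disregarded) ≥ 53 [met]
  All elements met. The franchisee retains the burden for Stage II.2.
Stage II.2 — burden on franchisee; standard: a heightened civil standard (weight is at least 71).
    (d): 73 ≥ 71 [met]
    (e): 76 ≥ 71 [met]
  Stage II.2 carried; the final stage is satisfied.
With every stage satisfied, the franchisee prevails on this issue.
— Issue III —
Stage III.1 (franchisee, clear and convincing evidence, weight is at least 69): (f) 70 (franchisor's 37 disregarded) ≥ 69 — meets.
  Stage III.1 is satisfied; the onus moves to the franchisor.
Stage III.2 (franchisor, clear and convincing evidence, weight is at least 69): (g) 74 ≥ 69 — meets; (h) 66 < 69 — fails.
  The franchisor does not carry Stage III.2.
The analysis ends at Stage III.2; the franchisee prevails on this issue.
Per-issue: Issue I → franchisee; Issue II → franchisee; Issue III → franchisee. The franchisee must prevail on at least one issue; overall, the franchisee prevails.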